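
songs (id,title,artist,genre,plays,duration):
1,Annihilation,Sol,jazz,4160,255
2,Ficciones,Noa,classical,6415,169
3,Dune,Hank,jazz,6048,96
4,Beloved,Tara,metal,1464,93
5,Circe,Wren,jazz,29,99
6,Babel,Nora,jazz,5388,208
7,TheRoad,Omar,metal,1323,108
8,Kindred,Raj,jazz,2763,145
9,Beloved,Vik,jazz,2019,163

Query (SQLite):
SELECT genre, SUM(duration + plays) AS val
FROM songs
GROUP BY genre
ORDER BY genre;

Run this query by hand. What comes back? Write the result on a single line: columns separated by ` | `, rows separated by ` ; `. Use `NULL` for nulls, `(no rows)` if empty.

For each row compute duration + plays.
Group by genre; take SUM of the expression per group.
  classical: ids {2} → SUM(duration + plays)=6584
  jazz: ids {1, 3, 5, 6, 8, 9} → SUM(duration + plays)=21373
  metal: ids {4, 7} → SUM(duration + plays)=2988

classical | 6584 ; jazz | 21373 ; metal | 2988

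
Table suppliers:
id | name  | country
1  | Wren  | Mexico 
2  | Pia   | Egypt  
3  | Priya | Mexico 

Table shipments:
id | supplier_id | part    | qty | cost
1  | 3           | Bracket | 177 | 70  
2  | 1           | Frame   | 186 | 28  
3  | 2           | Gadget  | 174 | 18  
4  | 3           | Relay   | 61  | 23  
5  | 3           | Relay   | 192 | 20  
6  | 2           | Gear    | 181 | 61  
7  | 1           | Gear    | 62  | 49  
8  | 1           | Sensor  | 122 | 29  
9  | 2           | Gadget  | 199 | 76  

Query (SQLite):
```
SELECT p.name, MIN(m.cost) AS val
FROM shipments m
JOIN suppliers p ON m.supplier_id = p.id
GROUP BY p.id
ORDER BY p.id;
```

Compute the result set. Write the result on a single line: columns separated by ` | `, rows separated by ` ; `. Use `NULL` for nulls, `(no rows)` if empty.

Wren | 28 ; Pia | 18 ; Priya | 20

Join each shipments row to its suppliers via supplier_id.
Group joined rows by suppliers.id; compute MIN(m.cost) per group.
  1: ids {2, 7, 8} → MIN(m.cost)=28
  2: ids {3, 6, 9} → MIN(m.cost)=18
  3: ids {1, 4, 5} → MIN(m.cost)=20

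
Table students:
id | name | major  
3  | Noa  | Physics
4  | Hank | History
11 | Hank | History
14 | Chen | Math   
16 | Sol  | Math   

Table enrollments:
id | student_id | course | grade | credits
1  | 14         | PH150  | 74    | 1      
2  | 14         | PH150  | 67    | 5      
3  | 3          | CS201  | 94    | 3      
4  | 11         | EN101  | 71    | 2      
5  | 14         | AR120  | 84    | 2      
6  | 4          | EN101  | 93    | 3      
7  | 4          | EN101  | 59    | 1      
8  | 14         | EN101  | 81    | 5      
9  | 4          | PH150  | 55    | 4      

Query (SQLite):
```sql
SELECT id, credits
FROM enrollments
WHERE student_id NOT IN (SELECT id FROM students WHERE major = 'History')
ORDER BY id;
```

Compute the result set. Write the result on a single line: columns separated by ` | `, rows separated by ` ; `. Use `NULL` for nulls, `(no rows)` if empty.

1 | 1 ; 2 | 5 ; 3 | 3 ; 5 | 2 ; 8 | 5

Inner query: students.id where major = 'History'.
Outer: keep enrollments rows whose student_id is not in that set.
Inner query → {4, 11}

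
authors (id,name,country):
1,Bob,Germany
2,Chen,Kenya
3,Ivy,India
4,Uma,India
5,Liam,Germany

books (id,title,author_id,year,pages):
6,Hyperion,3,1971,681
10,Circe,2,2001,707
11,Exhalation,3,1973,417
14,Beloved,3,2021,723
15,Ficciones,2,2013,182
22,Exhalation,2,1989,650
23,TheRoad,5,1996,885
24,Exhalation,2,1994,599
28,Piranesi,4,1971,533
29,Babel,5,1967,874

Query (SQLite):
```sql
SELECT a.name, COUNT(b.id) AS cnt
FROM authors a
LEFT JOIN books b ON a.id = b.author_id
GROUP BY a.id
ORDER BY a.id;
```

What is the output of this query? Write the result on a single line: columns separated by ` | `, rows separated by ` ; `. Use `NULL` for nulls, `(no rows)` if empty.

Bob | 0 ; Chen | 4 ; Ivy | 3 ; Uma | 1 ; Liam | 2

LEFT JOIN keeps every authors row; unmatched ones get NULL for books columns.
Group by authors.id and compute COUNT(b.id). COUNT(col) of an all-NULL group is 0.
  1: ids {—} → COUNT(b.id)=0
  2: ids {10, 15, 22, 24} → COUNT(b.id)=4
  3: ids {6, 11, 14} → COUNT(b.id)=3
  4: ids {28} → COUNT(b.id)=1
  5: ids {23, 29} → COUNT(b.id)=2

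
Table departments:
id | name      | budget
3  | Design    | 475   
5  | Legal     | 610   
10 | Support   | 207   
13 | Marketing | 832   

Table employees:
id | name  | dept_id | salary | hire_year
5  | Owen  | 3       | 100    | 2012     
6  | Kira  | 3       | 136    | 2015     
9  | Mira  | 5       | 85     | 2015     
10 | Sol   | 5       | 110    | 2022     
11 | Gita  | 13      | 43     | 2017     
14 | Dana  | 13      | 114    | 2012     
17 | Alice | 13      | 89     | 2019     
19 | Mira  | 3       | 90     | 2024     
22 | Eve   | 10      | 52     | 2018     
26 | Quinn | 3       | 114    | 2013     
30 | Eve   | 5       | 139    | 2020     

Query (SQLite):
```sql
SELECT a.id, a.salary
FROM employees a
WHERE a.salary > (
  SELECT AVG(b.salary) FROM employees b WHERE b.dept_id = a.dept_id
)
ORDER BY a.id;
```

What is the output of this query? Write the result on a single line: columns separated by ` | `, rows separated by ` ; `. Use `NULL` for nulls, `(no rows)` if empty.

For each employees row a, compute AVG(salary) over rows sharing a.dept_id.
Keep row a if a.salary > that per-group AVG.
  dept_id=3: AVG(salary) = 110.0
  dept_id=5: AVG(salary) = 111.333333
  dept_id=10: AVG(salary) = 52.0
  dept_id=13: AVG(salary) = 82.0

6 | 136 ; 14 | 114 ; 17 | 89 ; 26 | 114 ; 30 | 139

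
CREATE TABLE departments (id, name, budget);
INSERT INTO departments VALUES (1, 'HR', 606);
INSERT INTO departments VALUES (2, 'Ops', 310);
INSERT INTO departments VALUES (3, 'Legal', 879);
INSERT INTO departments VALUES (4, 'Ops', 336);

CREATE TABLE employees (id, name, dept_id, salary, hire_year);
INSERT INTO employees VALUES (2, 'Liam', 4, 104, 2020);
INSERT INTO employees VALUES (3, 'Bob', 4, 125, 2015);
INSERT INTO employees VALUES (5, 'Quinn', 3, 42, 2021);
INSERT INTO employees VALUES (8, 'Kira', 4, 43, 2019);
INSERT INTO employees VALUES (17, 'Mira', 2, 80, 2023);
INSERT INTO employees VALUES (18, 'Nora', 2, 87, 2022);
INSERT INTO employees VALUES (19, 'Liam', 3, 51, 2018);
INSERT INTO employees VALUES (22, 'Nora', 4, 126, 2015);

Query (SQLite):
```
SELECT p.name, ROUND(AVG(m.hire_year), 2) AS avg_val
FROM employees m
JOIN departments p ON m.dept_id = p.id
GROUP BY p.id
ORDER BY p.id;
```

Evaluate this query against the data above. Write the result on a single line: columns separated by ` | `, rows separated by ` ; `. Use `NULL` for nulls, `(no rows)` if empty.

Ops | 2022.5 ; Legal | 2019.5 ; Ops | 2017.25

Join each employees row to its departments via dept_id.
Group joined rows by departments.id; compute ROUND(AVG(m.hire_year), 2) per group.
  2: ids {17, 18} → ROUND(AVG(m.hire_year), 2)=2022.5
  3: ids {5, 19} → ROUND(AVG(m.hire_year), 2)=2019.5
  4: ids {2, 3, 8, 22} → ROUND(AVG(m.hire_year), 2)=2017.25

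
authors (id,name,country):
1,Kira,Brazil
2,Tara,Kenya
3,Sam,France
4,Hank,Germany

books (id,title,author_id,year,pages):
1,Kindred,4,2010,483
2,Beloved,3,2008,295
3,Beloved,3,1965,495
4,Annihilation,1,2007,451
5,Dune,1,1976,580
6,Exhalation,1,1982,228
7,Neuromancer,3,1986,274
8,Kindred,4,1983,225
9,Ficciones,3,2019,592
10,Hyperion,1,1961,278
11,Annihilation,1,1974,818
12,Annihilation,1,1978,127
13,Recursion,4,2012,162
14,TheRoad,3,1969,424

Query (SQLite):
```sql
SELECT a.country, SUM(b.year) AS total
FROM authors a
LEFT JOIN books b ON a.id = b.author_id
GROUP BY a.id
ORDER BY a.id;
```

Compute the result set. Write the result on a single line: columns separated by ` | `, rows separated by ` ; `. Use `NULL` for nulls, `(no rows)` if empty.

Brazil | 11878 ; Kenya | NULL ; France | 9947 ; Germany | 6005

LEFT JOIN keeps every authors row; unmatched ones get NULL for books columns.
Group by authors.id and compute SUM(b.year). SUM over an all-NULL group is NULL.
  1: ids {4, 5, 6, 10, 11, 12} → SUM(b.year)=11878
  2: ids {—} → SUM(b.year)=NULL
  3: ids {2, 3, 7, 9, 14} → SUM(b.year)=9947
  4: ids {1, 8, 13} → SUM(b.year)=6005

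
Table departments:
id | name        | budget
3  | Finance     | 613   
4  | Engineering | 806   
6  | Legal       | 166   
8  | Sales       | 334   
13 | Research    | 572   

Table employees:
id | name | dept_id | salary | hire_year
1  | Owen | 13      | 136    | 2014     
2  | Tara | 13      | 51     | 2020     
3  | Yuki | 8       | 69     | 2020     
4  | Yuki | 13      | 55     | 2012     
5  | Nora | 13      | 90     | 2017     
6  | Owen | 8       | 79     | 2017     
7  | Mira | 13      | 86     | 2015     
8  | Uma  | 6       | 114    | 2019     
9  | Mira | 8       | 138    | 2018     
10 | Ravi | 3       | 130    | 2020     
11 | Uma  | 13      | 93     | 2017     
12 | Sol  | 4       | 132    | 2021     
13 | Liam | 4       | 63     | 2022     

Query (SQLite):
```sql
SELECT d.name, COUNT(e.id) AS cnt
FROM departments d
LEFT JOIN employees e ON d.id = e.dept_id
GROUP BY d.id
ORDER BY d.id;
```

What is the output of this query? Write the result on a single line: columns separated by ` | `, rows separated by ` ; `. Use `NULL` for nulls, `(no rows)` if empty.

Finance | 1 ; Engineering | 2 ; Legal | 1 ; Sales | 3 ; Research | 6

LEFT JOIN keeps every departments row; unmatched ones get NULL for employees columns.
Group by departments.id and compute COUNT(e.id). COUNT(col) of an all-NULL group is 0.
  3: ids {10} → COUNT(e.id)=1
  4: ids {12, 13} → COUNT(e.id)=2
  6: ids {8} → COUNT(e.id)=1
  8: ids {3, 6, 9} → COUNT(e.id)=3
  13: ids {1, 2, 4, 5, 7, 11} → COUNT(e.id)=6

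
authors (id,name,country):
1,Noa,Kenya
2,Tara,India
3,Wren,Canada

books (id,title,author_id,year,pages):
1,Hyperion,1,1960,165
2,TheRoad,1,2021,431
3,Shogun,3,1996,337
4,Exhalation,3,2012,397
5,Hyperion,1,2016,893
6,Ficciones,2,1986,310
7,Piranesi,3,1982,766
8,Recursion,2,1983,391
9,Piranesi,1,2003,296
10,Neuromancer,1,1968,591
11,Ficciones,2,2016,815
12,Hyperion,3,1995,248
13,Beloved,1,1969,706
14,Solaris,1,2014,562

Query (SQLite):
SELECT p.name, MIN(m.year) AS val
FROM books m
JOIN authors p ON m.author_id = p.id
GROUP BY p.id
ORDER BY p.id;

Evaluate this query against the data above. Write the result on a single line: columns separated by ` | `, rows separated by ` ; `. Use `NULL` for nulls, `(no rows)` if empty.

Noa | 1960 ; Tara | 1983 ; Wren | 1982

Join each books row to its authors via author_id.
Group joined rows by authors.id; compute MIN(m.year) per group.
  1: ids {1, 2, 5, 9, 10, 13, 14} → MIN(m.year)=1960
  2: ids {6, 8, 11} → MIN(m.year)=1983
  3: ids {3, 4, 7, 12} → MIN(m.year)=1982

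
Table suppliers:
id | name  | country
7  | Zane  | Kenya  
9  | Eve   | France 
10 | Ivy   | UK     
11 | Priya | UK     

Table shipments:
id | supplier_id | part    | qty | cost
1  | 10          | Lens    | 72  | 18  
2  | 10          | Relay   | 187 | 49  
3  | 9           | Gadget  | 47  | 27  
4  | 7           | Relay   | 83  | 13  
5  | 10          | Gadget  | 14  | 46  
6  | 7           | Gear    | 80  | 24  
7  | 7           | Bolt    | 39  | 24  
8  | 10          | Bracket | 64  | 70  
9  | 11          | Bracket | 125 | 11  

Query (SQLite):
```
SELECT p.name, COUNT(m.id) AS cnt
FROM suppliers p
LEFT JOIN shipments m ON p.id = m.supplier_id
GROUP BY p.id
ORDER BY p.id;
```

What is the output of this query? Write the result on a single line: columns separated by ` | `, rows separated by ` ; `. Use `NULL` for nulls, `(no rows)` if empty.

Zane | 3 ; Eve | 1 ; Ivy | 4 ; Priya | 1

LEFT JOIN keeps every suppliers row; unmatched ones get NULL for shipments columns.
Group by suppliers.id and compute COUNT(m.id). COUNT(col) of an all-NULL group is 0.
  7: ids {4, 6, 7} → COUNT(m.id)=3
  9: ids {3} → COUNT(m.id)=1
  10: ids {1, 2, 5, 8} → COUNT(m.id)=4
  11: ids {9} → COUNT(m.id)=1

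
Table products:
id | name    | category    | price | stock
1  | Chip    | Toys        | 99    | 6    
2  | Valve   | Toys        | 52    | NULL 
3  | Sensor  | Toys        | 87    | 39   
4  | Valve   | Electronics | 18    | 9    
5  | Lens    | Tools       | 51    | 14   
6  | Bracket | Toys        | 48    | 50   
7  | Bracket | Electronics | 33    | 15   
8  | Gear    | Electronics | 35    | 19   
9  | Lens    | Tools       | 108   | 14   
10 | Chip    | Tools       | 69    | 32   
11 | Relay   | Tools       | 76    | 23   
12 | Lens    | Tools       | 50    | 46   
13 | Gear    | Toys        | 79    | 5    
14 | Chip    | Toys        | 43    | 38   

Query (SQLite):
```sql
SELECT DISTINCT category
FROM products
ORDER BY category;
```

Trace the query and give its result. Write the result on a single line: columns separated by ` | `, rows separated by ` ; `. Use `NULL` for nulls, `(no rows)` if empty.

Electronics ; Tools ; Toys

Collect distinct category values from products.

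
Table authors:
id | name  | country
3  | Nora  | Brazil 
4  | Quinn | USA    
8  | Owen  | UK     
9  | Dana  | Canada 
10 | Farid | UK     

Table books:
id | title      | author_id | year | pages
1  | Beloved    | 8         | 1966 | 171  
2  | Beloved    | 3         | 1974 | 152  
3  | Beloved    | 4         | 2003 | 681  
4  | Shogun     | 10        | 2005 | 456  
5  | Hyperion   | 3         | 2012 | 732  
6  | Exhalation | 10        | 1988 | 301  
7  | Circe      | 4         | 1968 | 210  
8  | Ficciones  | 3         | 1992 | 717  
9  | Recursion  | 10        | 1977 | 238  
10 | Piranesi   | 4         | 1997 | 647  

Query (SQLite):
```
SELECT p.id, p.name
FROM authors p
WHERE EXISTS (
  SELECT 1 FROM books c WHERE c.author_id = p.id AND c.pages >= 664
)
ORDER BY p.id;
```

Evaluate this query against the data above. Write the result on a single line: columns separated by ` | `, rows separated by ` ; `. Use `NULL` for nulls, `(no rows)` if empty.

3 | Nora ; 4 | Quinn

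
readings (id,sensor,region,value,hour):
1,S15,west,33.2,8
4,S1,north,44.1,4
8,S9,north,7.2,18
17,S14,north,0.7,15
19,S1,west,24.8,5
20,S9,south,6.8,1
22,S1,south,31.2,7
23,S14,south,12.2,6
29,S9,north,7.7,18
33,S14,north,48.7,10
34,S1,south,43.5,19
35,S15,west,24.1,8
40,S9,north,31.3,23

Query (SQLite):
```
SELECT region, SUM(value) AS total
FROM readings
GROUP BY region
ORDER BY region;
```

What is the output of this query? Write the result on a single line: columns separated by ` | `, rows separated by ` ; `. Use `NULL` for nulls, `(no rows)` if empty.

Partition readings by region; compute SUM(value) within each group.
  north: ids {4, 8, 17, 29, 33, 40} → SUM(value)=139.7
  south: ids {20, 22, 23, 34} → SUM(value)=93.7
  west: ids {1, 19, 35} → SUM(value)=82.1

north | 139.7 ; south | 93.7 ; west | 82.1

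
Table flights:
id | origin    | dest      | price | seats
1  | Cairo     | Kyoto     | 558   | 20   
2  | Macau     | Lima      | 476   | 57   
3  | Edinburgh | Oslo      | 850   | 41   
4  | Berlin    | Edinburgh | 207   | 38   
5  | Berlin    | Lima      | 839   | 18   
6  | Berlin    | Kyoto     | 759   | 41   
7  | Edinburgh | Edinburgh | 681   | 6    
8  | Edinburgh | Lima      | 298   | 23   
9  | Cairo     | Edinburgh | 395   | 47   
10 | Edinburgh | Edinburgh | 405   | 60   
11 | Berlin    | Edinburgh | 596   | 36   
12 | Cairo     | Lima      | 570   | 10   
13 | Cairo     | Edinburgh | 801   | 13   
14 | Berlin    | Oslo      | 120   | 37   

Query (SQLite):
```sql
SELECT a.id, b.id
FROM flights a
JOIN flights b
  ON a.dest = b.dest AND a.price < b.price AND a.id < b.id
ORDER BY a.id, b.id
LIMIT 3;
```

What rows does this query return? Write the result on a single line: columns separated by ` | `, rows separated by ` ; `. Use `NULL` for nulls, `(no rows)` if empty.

Pairs (a,b) with same dest, a.price < b.price, a.id < b.id.
dest groups: Edinburgh:{4,7,9,10,11,13} Kyoto:{1,6} Lima:{2,5,8,12} Oslo:{3,14}
Ordered by (a.id, b.id); first 3.

1 | 6 ; 2 | 5 ; 2 | 12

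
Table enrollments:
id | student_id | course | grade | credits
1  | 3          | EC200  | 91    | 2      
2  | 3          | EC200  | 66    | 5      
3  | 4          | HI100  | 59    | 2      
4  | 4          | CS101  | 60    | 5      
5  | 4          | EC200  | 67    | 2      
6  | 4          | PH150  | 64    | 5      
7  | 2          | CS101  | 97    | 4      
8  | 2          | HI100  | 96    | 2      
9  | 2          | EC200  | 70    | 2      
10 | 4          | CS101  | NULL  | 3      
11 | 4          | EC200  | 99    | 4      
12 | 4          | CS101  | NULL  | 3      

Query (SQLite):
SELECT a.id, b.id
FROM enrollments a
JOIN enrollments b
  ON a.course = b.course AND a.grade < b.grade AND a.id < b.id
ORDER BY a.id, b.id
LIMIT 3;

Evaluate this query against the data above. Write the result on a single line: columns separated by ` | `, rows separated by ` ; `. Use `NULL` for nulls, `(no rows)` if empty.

Pairs (a,b) with same course, a.grade < b.grade, a.id < b.id.
course groups: CS101:{4,7,10,12} EC200:{1,2,5,9,11} HI100:{3,8} PH150:{6}
Ordered by (a.id, b.id); first 3.

1 | 11 ; 2 | 5 ; 2 | 9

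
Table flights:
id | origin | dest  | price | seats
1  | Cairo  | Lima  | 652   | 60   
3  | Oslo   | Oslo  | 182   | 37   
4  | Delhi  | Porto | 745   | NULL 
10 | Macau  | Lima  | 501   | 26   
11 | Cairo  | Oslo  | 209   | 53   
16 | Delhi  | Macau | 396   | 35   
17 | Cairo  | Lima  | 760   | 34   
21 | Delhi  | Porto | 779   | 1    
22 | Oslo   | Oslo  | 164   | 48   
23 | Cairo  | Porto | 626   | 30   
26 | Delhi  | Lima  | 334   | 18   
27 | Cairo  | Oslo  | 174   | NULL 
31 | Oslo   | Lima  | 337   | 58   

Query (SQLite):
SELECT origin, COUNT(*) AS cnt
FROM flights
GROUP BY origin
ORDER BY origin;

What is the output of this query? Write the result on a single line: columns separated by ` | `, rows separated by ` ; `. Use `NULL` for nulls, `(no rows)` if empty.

Cairo | 5 ; Delhi | 4 ; Macau | 1 ; Oslo | 3

Partition flights by origin; compute COUNT(*) within each group.
  Cairo: ids {1, 11, 17, 23, 27} → COUNT(*)=5
  Delhi: ids {4, 16, 21, 26} → COUNT(*)=4
  Macau: ids {10} → COUNT(*)=1
  Oslo: ids {3, 22, 31} → COUNT(*)=3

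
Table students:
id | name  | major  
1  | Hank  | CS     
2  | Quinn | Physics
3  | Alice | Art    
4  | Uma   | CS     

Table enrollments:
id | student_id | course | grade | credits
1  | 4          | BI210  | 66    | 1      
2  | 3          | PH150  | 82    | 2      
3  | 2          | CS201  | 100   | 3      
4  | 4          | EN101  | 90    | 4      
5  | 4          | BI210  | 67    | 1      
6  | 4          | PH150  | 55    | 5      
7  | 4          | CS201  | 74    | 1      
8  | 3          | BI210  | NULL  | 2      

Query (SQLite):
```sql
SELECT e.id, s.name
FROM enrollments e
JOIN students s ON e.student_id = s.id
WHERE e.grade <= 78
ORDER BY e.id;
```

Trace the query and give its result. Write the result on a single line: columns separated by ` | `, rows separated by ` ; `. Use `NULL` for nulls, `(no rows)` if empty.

1 | Uma ; 5 | Uma ; 6 | Uma ; 7 | Uma

Each enrollments row matches the students row where student_id = students.id.
Then keep rows with e.grade <= 78.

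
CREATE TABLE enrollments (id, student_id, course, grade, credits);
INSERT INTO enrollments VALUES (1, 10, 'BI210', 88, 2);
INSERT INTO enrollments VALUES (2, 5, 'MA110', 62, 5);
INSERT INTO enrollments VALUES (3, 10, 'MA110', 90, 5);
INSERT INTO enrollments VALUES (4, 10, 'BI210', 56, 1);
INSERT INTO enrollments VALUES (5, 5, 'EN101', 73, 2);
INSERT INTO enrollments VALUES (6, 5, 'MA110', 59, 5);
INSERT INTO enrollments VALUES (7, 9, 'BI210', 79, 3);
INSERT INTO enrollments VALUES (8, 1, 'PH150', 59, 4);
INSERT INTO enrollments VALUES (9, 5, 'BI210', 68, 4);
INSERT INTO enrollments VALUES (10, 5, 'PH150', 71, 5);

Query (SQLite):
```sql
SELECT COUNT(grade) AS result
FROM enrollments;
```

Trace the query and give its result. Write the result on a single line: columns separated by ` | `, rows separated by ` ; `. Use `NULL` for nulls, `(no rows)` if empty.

All grade values: [88, 62, 90, 56, 73, 59, 79, 59, 68, 71].
COUNT(grade) counts non-NULL values → 10.

10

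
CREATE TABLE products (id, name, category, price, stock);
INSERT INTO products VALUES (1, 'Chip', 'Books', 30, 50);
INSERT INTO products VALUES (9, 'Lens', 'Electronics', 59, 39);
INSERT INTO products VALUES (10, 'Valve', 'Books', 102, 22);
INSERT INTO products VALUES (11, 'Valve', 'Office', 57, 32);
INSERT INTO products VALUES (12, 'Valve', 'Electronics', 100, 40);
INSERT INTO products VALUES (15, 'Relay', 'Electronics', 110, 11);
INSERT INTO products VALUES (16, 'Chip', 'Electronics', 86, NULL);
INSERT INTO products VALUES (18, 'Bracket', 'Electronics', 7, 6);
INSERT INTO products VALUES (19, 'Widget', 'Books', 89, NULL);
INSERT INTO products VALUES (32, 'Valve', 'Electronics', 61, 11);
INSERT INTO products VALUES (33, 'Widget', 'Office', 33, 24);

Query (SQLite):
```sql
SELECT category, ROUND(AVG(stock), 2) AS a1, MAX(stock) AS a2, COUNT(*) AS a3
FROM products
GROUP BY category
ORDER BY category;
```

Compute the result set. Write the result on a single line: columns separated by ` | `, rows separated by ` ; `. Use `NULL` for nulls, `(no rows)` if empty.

Group products by category.
Per group compute: ROUND(AVG(stock), 2), MAX(stock), COUNT(*).
  Books: ids {1, 10, 19} → ROUND(AVG(stock), 2)=36, MAX(stock)=50, COUNT(*)=3
  Electronics: ids {9, 12, 15, 16, 18, 32} → ROUND(AVG(stock), 2)=21.4, MAX(stock)=40, COUNT(*)=6
  Office: ids {11, 33} → ROUND(AVG(stock), 2)=28, MAX(stock)=32, COUNT(*)=2

Books | 36 | 50 | 3 ; Electronics | 21.4 | 40 | 6 ; Office | 28 | 32 | 2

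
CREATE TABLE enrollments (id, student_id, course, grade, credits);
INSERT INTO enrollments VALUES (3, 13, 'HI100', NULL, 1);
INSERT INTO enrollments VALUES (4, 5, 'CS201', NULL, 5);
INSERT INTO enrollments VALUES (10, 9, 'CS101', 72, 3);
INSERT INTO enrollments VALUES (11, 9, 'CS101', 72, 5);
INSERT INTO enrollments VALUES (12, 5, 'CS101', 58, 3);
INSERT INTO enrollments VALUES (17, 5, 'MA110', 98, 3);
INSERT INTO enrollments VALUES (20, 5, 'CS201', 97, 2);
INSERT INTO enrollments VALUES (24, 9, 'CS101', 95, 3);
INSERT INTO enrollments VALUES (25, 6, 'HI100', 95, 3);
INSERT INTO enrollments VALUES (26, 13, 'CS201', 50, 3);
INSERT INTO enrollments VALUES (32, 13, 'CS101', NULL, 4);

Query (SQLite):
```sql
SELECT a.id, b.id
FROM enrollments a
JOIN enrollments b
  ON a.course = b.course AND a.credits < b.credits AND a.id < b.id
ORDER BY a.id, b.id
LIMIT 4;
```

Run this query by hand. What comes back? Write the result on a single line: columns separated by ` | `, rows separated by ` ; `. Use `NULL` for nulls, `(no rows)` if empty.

Pairs (a,b) with same course, a.credits < b.credits, a.id < b.id.
course groups: CS101:{10,11,12,24,32} CS201:{4,20,26} HI100:{3,25} MA110:{17}
Ordered by (a.id, b.id); first 4.

3 | 25 ; 10 | 11 ; 10 | 32 ; 12 | 32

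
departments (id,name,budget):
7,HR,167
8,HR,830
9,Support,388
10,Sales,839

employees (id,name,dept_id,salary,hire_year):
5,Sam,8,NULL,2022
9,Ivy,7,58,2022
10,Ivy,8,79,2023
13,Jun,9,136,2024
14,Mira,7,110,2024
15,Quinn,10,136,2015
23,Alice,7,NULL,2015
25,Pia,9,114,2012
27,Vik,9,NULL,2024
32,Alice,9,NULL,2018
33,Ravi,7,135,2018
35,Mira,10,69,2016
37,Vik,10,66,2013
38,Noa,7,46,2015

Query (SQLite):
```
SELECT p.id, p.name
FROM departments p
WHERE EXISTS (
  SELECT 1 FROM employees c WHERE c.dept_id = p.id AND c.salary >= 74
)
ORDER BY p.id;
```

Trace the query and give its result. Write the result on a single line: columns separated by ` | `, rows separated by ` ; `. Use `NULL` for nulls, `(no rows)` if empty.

For each departments row, check whether any employees with matching dept_id has salary >= 74.
Keep rows where that is true.

7 | HR ; 8 | HR ; 9 | Support ; 10 | Sales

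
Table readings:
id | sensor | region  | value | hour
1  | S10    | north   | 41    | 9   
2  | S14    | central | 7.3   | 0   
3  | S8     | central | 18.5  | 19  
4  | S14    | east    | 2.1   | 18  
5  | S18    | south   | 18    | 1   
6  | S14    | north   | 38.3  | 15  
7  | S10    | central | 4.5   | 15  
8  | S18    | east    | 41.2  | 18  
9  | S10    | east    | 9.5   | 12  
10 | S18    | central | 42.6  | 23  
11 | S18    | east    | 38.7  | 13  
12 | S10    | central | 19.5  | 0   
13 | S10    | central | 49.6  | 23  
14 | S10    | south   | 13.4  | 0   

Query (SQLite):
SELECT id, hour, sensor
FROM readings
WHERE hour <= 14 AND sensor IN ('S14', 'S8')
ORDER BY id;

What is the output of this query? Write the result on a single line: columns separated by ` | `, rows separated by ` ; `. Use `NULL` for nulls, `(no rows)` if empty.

hour <= 14: ids {1, 2, 5, 9, 11, 12, 14}
sensor IN ('S14', 'S8'): ids {2, 3, 4, 6}
Combine with AND.

2 | 0 | S14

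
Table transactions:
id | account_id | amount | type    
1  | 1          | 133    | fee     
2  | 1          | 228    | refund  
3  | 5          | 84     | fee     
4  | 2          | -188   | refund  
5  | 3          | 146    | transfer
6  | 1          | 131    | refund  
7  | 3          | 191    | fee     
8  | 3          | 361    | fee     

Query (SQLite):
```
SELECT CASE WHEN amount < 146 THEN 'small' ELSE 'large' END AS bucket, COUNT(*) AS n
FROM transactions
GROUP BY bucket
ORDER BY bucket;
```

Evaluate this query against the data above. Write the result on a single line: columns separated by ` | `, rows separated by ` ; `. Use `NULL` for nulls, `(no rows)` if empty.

Bucket rows by amount < 146 → 'small' else 'large'; count each bucket.

large | 4 ; small | 4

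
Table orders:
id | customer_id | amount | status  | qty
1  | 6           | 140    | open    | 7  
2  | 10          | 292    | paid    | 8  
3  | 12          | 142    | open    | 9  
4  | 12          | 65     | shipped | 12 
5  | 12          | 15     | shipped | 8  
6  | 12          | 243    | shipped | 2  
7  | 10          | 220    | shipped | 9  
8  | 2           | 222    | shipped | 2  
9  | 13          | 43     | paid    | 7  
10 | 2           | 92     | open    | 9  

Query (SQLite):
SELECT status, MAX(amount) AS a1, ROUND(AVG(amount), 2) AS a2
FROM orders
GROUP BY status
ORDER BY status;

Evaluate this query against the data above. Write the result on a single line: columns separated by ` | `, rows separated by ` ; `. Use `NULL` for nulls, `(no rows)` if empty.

open | 142 | 124.67 ; paid | 292 | 167.5 ; shipped | 243 | 153

Group orders by status.
Per group compute: MAX(amount), ROUND(AVG(amount), 2).
  open: ids {1, 3, 10} → MAX(amount)=142, ROUND(AVG(amount), 2)=124.67
  paid: ids {2, 9} → MAX(amount)=292, ROUND(AVG(amount), 2)=167.5
  shipped: ids {4, 5, 6, 7, 8} → MAX(amount)=243, ROUND(AVG(amount), 2)=153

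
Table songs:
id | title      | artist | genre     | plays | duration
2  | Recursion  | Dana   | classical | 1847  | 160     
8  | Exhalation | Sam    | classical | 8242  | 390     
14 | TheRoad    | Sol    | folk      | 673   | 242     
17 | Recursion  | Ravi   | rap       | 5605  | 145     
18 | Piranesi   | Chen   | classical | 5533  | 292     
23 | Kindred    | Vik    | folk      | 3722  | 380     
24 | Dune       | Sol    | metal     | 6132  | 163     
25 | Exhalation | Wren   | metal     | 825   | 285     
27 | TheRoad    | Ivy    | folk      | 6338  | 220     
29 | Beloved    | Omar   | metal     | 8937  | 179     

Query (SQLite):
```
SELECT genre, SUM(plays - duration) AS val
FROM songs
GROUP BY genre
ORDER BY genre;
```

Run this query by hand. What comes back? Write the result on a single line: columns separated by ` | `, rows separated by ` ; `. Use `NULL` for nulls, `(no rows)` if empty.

For each row compute plays - duration.
Group by genre; take SUM of the expression per group.
  classical: ids {2, 8, 18} → SUM(plays - duration)=14780
  folk: ids {14, 23, 27} → SUM(plays - duration)=9891
  metal: ids {24, 25, 29} → SUM(plays - duration)=15267
  rap: ids {17} → SUM(plays - duration)=5460

classical | 14780 ; folk | 9891 ; metal | 15267 ; rap | 5460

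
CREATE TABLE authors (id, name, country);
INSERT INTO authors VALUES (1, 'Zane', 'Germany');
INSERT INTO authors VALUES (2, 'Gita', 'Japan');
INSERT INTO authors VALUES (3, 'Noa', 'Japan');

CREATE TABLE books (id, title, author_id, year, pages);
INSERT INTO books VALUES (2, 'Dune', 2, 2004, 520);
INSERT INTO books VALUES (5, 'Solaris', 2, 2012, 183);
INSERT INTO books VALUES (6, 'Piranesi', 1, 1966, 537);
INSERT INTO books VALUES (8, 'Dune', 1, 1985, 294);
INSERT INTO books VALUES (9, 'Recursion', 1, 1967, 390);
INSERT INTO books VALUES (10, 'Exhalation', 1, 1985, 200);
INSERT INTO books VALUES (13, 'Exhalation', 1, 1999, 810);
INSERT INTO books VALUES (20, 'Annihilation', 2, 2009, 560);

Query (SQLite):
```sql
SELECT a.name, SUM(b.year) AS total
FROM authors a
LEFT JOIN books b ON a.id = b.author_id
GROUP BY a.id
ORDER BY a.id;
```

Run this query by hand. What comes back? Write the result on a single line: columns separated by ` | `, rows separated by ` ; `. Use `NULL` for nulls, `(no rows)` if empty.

LEFT JOIN keeps every authors row; unmatched ones get NULL for books columns.
Group by authors.id and compute SUM(b.year). SUM over an all-NULL group is NULL.
  1: ids {6, 8, 9, 10, 13} → SUM(b.year)=9902
  2: ids {2, 5, 20} → SUM(b.year)=6025
  3: ids {—} → SUM(b.year)=NULL

Zane | 9902 ; Gita | 6025 ; Noa | NULL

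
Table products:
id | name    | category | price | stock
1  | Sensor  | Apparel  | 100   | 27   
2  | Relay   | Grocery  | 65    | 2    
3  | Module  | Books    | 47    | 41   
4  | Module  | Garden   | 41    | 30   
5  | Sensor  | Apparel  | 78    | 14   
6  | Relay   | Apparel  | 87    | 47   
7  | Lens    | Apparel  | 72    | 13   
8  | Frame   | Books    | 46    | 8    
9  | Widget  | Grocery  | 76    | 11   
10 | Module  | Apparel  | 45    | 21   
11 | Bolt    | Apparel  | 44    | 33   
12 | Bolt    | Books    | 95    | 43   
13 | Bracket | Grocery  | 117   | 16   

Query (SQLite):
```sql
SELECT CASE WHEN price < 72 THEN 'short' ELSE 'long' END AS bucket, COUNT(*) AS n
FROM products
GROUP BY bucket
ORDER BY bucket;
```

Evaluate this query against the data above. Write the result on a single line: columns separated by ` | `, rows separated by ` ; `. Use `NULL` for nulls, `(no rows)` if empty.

Bucket rows by price < 72 → 'short' else 'long'; count each bucket.

long | 7 ; short | 6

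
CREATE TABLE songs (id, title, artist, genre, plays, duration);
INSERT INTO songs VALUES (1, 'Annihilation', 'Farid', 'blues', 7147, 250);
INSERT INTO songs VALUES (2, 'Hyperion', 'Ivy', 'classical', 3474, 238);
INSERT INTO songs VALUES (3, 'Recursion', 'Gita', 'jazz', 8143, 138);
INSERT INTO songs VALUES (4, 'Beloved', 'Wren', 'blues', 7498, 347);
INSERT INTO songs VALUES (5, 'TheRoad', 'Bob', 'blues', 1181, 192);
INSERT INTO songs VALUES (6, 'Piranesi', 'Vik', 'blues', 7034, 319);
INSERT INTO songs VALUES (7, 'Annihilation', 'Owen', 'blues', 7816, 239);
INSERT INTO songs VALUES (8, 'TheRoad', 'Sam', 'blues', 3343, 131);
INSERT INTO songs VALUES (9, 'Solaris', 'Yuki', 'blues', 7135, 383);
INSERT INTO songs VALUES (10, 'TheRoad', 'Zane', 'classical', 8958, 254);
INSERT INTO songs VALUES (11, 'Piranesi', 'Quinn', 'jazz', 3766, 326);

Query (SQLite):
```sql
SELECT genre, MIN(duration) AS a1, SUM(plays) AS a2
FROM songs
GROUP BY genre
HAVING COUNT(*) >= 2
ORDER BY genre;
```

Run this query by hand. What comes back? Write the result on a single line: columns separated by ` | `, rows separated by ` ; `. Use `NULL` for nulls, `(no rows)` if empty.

Group songs by genre.
Per group compute: MIN(duration), SUM(plays).
HAVING: drop groups with fewer than 2 rows.
  blues: ids {1, 4, 5, 6, 7, 8, 9} → MIN(duration)=131, SUM(plays)=41154
  classical: ids {2, 10} → MIN(duration)=238, SUM(plays)=12432
  jazz: ids {3, 11} → MIN(duration)=138, SUM(plays)=11909

blues | 131 | 41154 ; classical | 238 | 12432 ; jazz | 138 | 11909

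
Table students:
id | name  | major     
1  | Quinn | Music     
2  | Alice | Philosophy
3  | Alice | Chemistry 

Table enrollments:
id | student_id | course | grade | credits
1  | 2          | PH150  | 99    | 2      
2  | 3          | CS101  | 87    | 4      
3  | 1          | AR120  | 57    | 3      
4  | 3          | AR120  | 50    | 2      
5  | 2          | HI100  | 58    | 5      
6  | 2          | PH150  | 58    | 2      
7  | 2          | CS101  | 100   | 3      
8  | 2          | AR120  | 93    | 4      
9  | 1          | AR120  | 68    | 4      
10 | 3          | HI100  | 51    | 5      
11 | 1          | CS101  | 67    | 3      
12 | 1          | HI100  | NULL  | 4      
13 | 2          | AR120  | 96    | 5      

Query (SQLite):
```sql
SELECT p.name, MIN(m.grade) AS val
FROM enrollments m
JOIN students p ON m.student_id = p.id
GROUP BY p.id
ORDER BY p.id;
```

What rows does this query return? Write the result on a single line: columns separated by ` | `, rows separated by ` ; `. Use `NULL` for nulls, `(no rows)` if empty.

Join each enrollments row to its students via student_id.
Group joined rows by students.id; compute MIN(m.grade) per group.
  1: ids {3, 9, 11, 12} → MIN(m.grade)=57
  2: ids {1, 5, 6, 7, 8, 13} → MIN(m.grade)=58
  3: ids {2, 4, 10} → MIN(m.grade)=50

Quinn | 57 ; Alice | 58 ; Alice | 50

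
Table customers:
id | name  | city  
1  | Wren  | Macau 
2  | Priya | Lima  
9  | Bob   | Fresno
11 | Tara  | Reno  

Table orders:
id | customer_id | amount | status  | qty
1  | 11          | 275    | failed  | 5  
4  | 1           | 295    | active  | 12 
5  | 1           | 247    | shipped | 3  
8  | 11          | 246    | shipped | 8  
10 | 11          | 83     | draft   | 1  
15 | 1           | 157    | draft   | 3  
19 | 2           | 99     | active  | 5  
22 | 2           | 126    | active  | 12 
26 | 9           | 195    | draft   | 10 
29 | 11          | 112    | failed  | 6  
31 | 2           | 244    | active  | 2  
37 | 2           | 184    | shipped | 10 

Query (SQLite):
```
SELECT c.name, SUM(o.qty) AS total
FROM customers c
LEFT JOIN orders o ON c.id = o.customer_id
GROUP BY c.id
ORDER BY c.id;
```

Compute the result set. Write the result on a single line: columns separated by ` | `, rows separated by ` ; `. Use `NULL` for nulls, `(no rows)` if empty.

Wren | 18 ; Priya | 29 ; Bob | 10 ; Tara | 20

LEFT JOIN keeps every customers row; unmatched ones get NULL for orders columns.
Group by customers.id and compute SUM(o.qty). SUM over an all-NULL group is NULL.
  1: ids {4, 5, 15} → SUM(o.qty)=18
  2: ids {19, 22, 31, 37} → SUM(o.qty)=29
  9: ids {26} → SUM(o.qty)=10
  11: ids {1, 8, 10, 29} → SUM(o.qty)=20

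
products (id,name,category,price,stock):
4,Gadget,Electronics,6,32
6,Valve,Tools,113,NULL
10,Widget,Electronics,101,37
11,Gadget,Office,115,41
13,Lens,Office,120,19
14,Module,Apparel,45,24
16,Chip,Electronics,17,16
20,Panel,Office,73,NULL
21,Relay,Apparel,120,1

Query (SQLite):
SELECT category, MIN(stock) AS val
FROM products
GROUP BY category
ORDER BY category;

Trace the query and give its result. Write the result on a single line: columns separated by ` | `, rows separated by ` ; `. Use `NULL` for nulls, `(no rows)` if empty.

Partition products by category; compute MIN(stock) within each group.
  Apparel: ids {14, 21} → MIN(stock)=1
  Electronics: ids {4, 10, 16} → MIN(stock)=16
  Office: ids {11, 13, 20} → MIN(stock)=19
  Tools: ids {6} → MIN(stock)=NULL

Apparel | 1 ; Electronics | 16 ; Office | 19 ; Tools | NULL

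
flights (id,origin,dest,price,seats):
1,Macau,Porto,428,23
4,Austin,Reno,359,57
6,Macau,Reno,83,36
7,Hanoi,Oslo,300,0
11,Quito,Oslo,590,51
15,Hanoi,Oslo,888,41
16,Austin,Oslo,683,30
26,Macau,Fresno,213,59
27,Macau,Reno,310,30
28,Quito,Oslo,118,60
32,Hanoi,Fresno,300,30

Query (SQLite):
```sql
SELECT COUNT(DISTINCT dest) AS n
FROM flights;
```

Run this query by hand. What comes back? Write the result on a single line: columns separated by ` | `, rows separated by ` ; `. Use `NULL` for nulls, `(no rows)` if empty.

4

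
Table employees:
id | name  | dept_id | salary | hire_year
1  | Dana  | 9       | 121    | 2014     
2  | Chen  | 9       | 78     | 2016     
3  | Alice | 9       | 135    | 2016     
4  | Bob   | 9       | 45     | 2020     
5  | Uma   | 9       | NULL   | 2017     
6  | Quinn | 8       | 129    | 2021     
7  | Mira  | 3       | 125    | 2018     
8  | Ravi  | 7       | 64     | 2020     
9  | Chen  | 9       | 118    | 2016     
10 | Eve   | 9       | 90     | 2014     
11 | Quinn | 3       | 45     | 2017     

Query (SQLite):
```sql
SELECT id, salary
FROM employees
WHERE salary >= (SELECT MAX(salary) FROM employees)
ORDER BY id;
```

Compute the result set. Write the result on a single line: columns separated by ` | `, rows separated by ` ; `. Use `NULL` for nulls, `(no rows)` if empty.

3 | 135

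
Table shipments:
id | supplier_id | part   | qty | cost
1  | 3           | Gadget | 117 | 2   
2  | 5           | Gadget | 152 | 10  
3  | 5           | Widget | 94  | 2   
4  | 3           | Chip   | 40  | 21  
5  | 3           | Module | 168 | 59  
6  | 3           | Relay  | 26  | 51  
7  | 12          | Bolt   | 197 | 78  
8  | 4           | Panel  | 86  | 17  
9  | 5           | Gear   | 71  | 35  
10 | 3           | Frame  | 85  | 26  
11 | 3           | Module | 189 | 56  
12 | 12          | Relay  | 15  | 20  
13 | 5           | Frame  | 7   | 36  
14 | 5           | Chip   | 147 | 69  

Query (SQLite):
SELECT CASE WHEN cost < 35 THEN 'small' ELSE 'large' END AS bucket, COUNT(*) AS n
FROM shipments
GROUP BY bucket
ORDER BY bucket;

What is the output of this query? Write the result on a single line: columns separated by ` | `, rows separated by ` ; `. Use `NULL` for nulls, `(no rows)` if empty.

large | 7 ; small | 7

Bucket rows by cost < 35 → 'small' else 'large'; count each bucket.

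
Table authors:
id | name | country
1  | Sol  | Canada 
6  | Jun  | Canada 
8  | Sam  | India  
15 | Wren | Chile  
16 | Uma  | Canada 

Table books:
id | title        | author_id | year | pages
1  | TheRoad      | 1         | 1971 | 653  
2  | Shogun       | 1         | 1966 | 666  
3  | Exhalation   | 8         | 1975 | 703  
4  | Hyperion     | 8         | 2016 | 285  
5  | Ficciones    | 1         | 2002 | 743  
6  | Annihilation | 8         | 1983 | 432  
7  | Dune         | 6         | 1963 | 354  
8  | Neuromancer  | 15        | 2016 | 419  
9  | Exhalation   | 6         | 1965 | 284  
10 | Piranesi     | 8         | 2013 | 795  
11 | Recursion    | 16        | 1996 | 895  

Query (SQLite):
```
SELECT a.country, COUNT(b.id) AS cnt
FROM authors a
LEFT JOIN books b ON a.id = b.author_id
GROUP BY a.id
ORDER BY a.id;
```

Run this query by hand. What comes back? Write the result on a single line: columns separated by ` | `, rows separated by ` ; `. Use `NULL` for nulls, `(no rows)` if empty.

LEFT JOIN keeps every authors row; unmatched ones get NULL for books columns.
Group by authors.id and compute COUNT(b.id). COUNT(col) of an all-NULL group is 0.
  1: ids {1, 2, 5} → COUNT(b.id)=3
  6: ids {7, 9} → COUNT(b.id)=2
  8: ids {3, 4, 6, 10} → COUNT(b.id)=4
  15: ids {8} → COUNT(b.id)=1
  16: ids {11} → COUNT(b.id)=1

Canada | 3 ; Canada | 2 ; India | 4 ; Chile | 1 ; Canada | 1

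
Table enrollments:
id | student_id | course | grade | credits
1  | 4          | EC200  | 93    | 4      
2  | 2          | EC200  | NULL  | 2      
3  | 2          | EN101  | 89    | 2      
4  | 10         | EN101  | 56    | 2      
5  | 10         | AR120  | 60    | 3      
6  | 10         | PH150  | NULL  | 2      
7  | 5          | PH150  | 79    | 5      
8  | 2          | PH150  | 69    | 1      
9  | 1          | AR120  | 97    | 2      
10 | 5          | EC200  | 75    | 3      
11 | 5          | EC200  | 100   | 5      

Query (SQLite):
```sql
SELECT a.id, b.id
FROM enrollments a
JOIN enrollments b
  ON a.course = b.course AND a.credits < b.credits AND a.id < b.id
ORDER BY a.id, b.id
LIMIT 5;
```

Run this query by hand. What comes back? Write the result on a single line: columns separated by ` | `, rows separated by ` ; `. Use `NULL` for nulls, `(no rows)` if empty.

1 | 11 ; 2 | 10 ; 2 | 11 ; 6 | 7 ; 10 | 11

Pairs (a,b) with same course, a.credits < b.credits, a.id < b.id.
course groups: AR120:{5,9} EC200:{1,2,10,11} EN101:{3,4} PH150:{6,7,8}
Ordered by (a.id, b.id); first 5.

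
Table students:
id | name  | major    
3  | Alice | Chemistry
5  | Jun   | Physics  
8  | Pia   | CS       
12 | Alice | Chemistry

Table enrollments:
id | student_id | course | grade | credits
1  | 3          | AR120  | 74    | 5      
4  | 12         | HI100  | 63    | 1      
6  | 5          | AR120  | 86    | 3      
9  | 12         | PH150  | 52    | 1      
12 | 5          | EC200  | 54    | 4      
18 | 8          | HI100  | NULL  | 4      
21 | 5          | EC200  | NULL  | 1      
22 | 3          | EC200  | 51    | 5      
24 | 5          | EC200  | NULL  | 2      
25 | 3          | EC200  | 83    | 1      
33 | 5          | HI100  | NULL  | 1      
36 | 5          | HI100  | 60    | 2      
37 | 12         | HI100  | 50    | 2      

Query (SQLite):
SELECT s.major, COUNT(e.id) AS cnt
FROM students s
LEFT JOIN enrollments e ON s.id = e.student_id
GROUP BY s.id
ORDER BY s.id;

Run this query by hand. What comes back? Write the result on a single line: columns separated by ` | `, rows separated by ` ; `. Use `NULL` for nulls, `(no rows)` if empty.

Chemistry | 3 ; Physics | 6 ; CS | 1 ; Chemistry | 3

LEFT JOIN keeps every students row; unmatched ones get NULL for enrollments columns.
Group by students.id and compute COUNT(e.id). COUNT(col) of an all-NULL group is 0.
  3: ids {1, 22, 25} → COUNT(e.id)=3
  5: ids {6, 12, 21, 24, 33, 36} → COUNT(e.id)=6
  8: ids {18} → COUNT(e.id)=1
  12: ids {4, 9, 37} → COUNT(e.id)=3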